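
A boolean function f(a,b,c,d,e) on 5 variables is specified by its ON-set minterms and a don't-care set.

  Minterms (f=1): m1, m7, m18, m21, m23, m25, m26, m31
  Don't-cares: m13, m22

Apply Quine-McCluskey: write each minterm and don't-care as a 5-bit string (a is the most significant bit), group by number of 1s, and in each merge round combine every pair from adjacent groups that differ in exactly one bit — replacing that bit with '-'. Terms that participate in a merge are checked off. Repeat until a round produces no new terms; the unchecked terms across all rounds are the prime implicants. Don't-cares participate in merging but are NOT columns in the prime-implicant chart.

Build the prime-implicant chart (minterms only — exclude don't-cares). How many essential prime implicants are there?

6

[col 0] 00001, 00111*, 01101, 10010*, 10101*, 10110*, 10111*, 11001, 11010*, 11111*
[col 1] -0111, 1-010, 1-111, 10-10, 101-1, 1011-
Prime implicants: -0111, 00001, 01101, 1-010, 1-111, 10-10, 101-1, 1011-, 11001
PI chart (minterm → PIs covering it):
  1 | 00001  (sole → essential)
  7 | -0111  (sole → essential)
  18 | 1-010,10-10
  21 | 101-1  (sole → essential)
  23 | -0111,1-111,101-1,1011-
  25 | 11001  (sole → essential)
  26 | 1-010  (sole → essential)
  31 | 1-111  (sole → essential)
Essential prime implicants: -0111, 00001, 1-010, 1-111, 101-1, 11001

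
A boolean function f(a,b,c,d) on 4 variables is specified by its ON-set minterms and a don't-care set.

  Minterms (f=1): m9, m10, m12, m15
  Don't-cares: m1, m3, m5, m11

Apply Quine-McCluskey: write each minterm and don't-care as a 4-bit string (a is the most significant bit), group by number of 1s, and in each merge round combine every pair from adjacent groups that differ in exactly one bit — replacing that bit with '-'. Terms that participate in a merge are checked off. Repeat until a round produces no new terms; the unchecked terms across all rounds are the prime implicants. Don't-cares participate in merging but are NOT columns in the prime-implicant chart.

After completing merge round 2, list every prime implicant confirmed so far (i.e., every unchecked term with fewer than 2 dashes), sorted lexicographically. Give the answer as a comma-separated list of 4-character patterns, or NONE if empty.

[col 0] 0001*, 0011*, 0101*, 1001*, 1010*, 1011*, 1100, 1111*
[col 1] -001*, -011*, 0-01, 00-1*, 1-11, 10-1*, 101-
[col 2] -0-1
Prime implicants: -0-1, 0-01, 1-11, 101-, 1100

0-01, 1-11, 101-, 1100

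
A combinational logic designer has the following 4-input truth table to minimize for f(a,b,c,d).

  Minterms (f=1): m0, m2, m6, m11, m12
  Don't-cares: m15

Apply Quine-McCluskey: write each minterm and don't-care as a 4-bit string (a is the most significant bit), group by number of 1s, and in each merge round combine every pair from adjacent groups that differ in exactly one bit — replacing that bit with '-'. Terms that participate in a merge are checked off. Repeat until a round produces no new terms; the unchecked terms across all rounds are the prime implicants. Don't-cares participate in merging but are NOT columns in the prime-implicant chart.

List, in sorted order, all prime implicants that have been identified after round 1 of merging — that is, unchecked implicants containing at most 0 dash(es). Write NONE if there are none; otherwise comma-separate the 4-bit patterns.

Round 0: 0000✓ 0010✓ 0110✓ 1011✓ 1100 1111✓
Round 1: 0-10 00-0 1-11
PIs = {0-10, 00-0, 1-11, 1100}

1100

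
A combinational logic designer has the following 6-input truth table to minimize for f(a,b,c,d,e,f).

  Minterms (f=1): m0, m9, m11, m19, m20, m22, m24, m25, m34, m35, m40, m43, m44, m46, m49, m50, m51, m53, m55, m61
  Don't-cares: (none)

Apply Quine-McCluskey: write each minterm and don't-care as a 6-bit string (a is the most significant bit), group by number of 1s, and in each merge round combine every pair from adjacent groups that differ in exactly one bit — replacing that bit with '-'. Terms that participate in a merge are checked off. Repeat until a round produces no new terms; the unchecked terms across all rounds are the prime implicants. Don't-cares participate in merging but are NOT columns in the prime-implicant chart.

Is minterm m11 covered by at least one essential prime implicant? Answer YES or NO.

NO

size-2^0 implicants → 000000  001001(✓)  001011(✓)  010011(✓)  010100(✓)  010110(✓)  011000(✓)  011001(✓)  100010(✓)  100011(✓)  101000(✓)  101011(✓)  101100(✓)  101110(✓)  110001(✓)  110010(✓)  110011(✓)  110101(✓)  110111(✓)  111101(✓)
size-2^1 implicants → -01011  -10011  0-1001  0010-1  0101-0  01100-  1-0010(✓)  1-0011(✓)  10-011  10001-(✓)  101-00  1011-0  11-101  110-01(✓)  110-11(✓)  1100-1(✓)  11001-(✓)  1101-1(✓)
size-2^2 implicants → 1-001-  110--1
Unchecked terms (primes): -01011, -10011, 0-1001, 000000, 0010-1, 0101-0, 01100-, 1-001-, 10-011, 101-00, 1011-0, 11-101, 110--1
Minterm coverage:
  m0 ⊆ 000000 [E]
  m9 ⊆ 0-1001,0010-1
  m11 ⊆ -01011,0010-1
  m19 ⊆ -10011 [E]
  m20 ⊆ 0101-0 [E]
  m22 ⊆ 0101-0 [E]
  m24 ⊆ 01100- [E]
  m25 ⊆ 0-1001,01100-
  m34 ⊆ 1-001- [E]
  m35 ⊆ 1-001-,10-011
  m40 ⊆ 101-00 [E]
  m43 ⊆ -01011,10-011
  m44 ⊆ 101-00,1011-0
  m46 ⊆ 1011-0 [E]
  m49 ⊆ 110--1 [E]
  m50 ⊆ 1-001- [E]
  m51 ⊆ -10011,1-001-,110--1
  m53 ⊆ 11-101,110--1
  m55 ⊆ 110--1 [E]
  m61 ⊆ 11-101 [E]
E = {-10011, 000000, 0101-0, 01100-, 1-001-, 101-00, 1011-0, 11-101, 110--1}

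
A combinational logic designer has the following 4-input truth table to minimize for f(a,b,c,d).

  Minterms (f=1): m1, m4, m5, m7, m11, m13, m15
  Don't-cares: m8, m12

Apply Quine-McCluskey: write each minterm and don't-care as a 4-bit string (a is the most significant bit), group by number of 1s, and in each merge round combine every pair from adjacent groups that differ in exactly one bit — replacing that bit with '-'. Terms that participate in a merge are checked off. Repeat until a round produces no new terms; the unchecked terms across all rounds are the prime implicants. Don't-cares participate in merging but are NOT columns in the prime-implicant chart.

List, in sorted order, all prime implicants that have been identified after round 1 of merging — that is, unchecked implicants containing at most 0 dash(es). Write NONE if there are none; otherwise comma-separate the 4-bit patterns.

[col 0] 0001*, 0100*, 0101*, 0111*, 1000*, 1011*, 1100*, 1101*, 1111*
[col 1] -100*, -101*, -111*, 0-01, 01-1*, 010-*, 1-00, 1-11, 11-1*, 110-*
[col 2] -1-1, -10-
Prime implicants: -1-1, -10-, 0-01, 1-00, 1-11

NONE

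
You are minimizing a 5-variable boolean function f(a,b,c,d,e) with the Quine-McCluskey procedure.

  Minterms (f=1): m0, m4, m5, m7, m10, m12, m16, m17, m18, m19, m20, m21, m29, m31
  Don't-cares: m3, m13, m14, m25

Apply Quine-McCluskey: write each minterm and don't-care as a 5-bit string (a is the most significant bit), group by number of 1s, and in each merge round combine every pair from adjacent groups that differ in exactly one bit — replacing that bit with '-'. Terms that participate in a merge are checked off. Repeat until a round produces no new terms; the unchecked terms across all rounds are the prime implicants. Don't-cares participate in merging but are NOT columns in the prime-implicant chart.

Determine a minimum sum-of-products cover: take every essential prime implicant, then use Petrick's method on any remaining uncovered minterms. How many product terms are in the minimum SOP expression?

Round 0: 00000✓ 00011✓ 00100✓ 00101✓ 00111✓ 01010✓ 01100✓ 01101✓ 01110✓ 10000✓ 10001✓ 10010✓ 10011✓ 10100✓ 10101✓ 11001✓ 11101✓ 11111✓
Round 1: -0000✓ -0011 -0100✓ -0101✓ -1101✓ 0-100✓ 0-101✓ 00-00✓ 00-11 001-1 0010-✓ 01-10 011-0 0110-✓ 1-001✓ 1-101✓ 10-00✓ 10-01✓ 100-0✓ 100-1✓ 1000-✓ 1001-✓ 1010-✓ 11-01✓ 111-1
Round 2: --101 -0-00 -010- 0-10- 1--01 10-0- 100--
PIs = {--101, -0-00, -0011, -010-, 0-10-, 00-11, 001-1, 01-10, 011-0, 1--01, 10-0-, 100--, 111-1}
Coverage chart:
  m0: -0-00 ←essential
  m4: -0-00,-010-,0-10-
  m5: --101,-010-,0-10-,001-1
  m7: 00-11,001-1
  m10: 01-10 ←essential
  m12: 0-10-,011-0
  m16: -0-00,10-0-,100--
  m17: 1--01,10-0-,100--
  m18: 100-- ←essential
  m19: -0011,100--
  m20: -0-00,-010-,10-0-
  m21: --101,-010-,1--01,10-0-
  m29: --101,1--01,111-1
  m31: 111-1 ←essential
Essential: -0-00, 01-10, 100--, 111-1
Petrick residual → --101, 0-10-, 00-11
Min cover (7 terms): cd'e + b'd'e' + a'cd' + a'b'de + a'bde' + ab'c' + abce

7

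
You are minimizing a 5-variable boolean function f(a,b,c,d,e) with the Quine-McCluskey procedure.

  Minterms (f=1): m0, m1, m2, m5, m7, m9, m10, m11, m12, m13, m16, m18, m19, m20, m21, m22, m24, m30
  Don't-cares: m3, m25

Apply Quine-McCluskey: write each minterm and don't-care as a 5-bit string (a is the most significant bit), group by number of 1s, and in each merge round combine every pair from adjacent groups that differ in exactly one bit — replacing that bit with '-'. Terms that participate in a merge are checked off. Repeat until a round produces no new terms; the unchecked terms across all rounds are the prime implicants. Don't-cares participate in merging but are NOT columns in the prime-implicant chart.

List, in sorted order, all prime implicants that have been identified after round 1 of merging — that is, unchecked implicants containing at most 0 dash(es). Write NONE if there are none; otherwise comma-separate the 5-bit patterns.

size-2^0 implicants → 00000(✓)  00001(✓)  00010(✓)  00011(✓)  00101(✓)  00111(✓)  01001(✓)  01010(✓)  01011(✓)  01100(✓)  01101(✓)  10000(✓)  10010(✓)  10011(✓)  10100(✓)  10101(✓)  10110(✓)  11000(✓)  11001(✓)  11110(✓)
size-2^1 implicants → -0000(✓)  -0010(✓)  -0011(✓)  -0101  -1001  0-001(✓)  0-010(✓)  0-011(✓)  0-101(✓)  00-01(✓)  00-11(✓)  000-0(✓)  000-1(✓)  0000-(✓)  0001-(✓)  001-1(✓)  01-01(✓)  010-1(✓)  0101-(✓)  0110-  1-000  1-110  10-00(✓)  10-10(✓)  100-0(✓)  1001-(✓)  101-0(✓)  1010-  1100-
size-2^2 implicants → -00-0  -001-  0--01  0-0-1  0-01-  00--1  000--  10--0
Unchecked terms (primes): -00-0, -001-, -0101, -1001, 0--01, 0-0-1, 0-01-, 00--1, 000--, 0110-, 1-000, 1-110, 10--0, 1010-, 1100-

NONE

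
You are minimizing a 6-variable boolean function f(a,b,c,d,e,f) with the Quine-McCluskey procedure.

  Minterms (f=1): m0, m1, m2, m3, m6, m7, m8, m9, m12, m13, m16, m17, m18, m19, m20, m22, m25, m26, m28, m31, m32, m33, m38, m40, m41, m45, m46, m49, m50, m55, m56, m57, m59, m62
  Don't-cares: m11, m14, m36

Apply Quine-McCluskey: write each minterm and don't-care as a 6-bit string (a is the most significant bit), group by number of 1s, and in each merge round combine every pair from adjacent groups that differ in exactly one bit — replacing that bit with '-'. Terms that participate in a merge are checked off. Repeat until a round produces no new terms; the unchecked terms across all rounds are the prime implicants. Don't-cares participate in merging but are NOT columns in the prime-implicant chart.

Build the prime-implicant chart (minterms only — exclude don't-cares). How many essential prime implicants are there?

[col 0] 000000*, 000001*, 000010*, 000011*, 000110*, 000111*, 001000*, 001001*, 001011*, 001100*, 001101*, 001110*, 010000*, 010001*, 010010*, 010011*, 010100*, 010110*, 011001*, 011010*, 011100*, 011111, 100000*, 100001*, 100100*, 100110*, 101000*, 101001*, 101101*, 101110*, 110001*, 110010*, 110111, 111000*, 111001*, 111011*, 111110*
[col 1] -00000*, -00001*, -00110*, -01000*, -01001*, -01101*, -01110*, -10001*, -10010, -11001*, 0-0000*, 0-0001*, 0-0010*, 0-0011*, 0-0110*, 0-1001*, 0-1100, 00-000*, 00-001*, 00-011*, 00-110*, 000-10*, 000-11*, 0000-0*, 0000-1*, 00000-*, 00001-*, 00011-*, 001-00*, 001-01*, 0010-1*, 00100-*, 0011-0, 00110-*, 01-001*, 01-010, 01-100, 010-00*, 010-10*, 0100-0*, 0100-1*, 01000-*, 01001-*, 0101-0*, 1-0001*, 1-1000*, 1-1001*, 1-1110, 10-000*, 10-001*, 10-110*, 100-00, 10000-*, 1001-0, 101-01*, 10100-*, 11-001*, 1110-1, 11100-*
[col 2] --0001*, --1001*, -0-000*, -0-001*, -0-110, -0000-*, -01-01, -0100-*, -1-001*, 0--001*, 0-0-10, 0-00-0*, 0-00-1*, 0-000-*, 0-001-*, 00-0-1, 00-00-*, 000-1-, 0000--*, 001-0-, 010--0, 0100--*, 1--001*, 1-100-, 10-00-*
[col 3] ---001, -0-00-, 0-00--
Prime implicants: ---001, -0-00-, -0-110, -01-01, -10010, 0-0-10, 0-00--, 0-1100, 00-0-1, 000-1-, 001-0-, 0011-0, 01-010, 01-100, 010--0, 011111, 1-100-, 1-1110, 100-00, 1001-0, 110111, 1110-1
PI chart (minterm → PIs covering it):
  0 | -0-00-,0-00--
  1 | ---001,-0-00-,0-00--,00-0-1
  2 | 0-0-10,0-00--,000-1-
  3 | 0-00--,00-0-1,000-1-
  6 | -0-110,0-0-10,000-1-
  7 | 000-1-  (sole → essential)
  8 | -0-00-,001-0-
  9 | ---001,-0-00-,-01-01,00-0-1,001-0-
  12 | 0-1100,001-0-,0011-0
  13 | -01-01,001-0-
  16 | 0-00--,010--0
  17 | ---001,0-00--
  18 | -10010,0-0-10,0-00--,01-010,010--0
  19 | 0-00--  (sole → essential)
  20 | 01-100,010--0
  22 | 0-0-10,010--0
  25 | ---001  (sole → essential)
  26 | 01-010  (sole → essential)
  28 | 0-1100,01-100
  31 | 011111  (sole → essential)
  32 | -0-00-,100-00
  33 | ---001,-0-00-
  38 | -0-110,1001-0
  40 | -0-00-,1-100-
  41 | ---001,-0-00-,-01-01,1-100-
  45 | -01-01  (sole → essential)
  46 | -0-110,1-1110
  49 | ---001  (sole → essential)
  50 | -10010  (sole → essential)
  55 | 110111  (sole → essential)
  56 | 1-100-  (sole → essential)
  57 | ---001,1-100-,1110-1
  59 | 1110-1  (sole → essential)
  62 | 1-1110  (sole → essential)
Essential prime implicants: ---001, -01-01, -10010, 0-00--, 000-1-, 01-010, 011111, 1-100-, 1-1110, 110111, 1110-1

11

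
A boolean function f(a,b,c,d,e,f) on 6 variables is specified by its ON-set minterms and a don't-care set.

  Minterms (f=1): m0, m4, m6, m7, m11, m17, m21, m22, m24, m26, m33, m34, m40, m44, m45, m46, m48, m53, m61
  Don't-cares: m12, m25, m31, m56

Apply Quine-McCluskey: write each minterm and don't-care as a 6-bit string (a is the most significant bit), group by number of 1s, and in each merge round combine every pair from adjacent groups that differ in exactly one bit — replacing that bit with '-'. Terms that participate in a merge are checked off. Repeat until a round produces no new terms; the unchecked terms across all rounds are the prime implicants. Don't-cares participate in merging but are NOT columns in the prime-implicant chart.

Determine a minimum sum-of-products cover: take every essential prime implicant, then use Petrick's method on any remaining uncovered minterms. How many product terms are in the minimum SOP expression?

size-2^0 implicants → 000000(✓)  000100(✓)  000110(✓)  000111(✓)  001011  001100(✓)  010001(✓)  010101(✓)  010110(✓)  011000(✓)  011001(✓)  011010(✓)  011111  100001  100010  101000(✓)  101100(✓)  101101(✓)  101110(✓)  110000(✓)  110101(✓)  111000(✓)  111101(✓)
size-2^1 implicants → -01100  -10101  -11000  0-0110  00-100  000-00  0001-0  00011-  01-001  010-01  0110-0  01100-  1-1000  1-1101  101-00  1011-0  10110-  11-000  11-101
Unchecked terms (primes): -01100, -10101, -11000, 0-0110, 00-100, 000-00, 0001-0, 00011-, 001011, 01-001, 010-01, 0110-0, 01100-, 011111, 1-1000, 1-1101, 100001, 100010, 101-00, 1011-0, 10110-, 11-000, 11-101
Minterm coverage:
  m0 ⊆ 000-00 [E]
  m4 ⊆ 00-100,000-00,0001-0
  m6 ⊆ 0-0110,0001-0,00011-
  m7 ⊆ 00011- [E]
  m11 ⊆ 001011 [E]
  m17 ⊆ 01-001,010-01
  m21 ⊆ -10101,010-01
  m22 ⊆ 0-0110 [E]
  m24 ⊆ -11000,0110-0,01100-
  m26 ⊆ 0110-0 [E]
  m33 ⊆ 100001 [E]
  m34 ⊆ 100010 [E]
  m40 ⊆ 1-1000,101-00
  m44 ⊆ -01100,101-00,1011-0,10110-
  m45 ⊆ 1-1101,10110-
  m46 ⊆ 1011-0 [E]
  m48 ⊆ 11-000 [E]
  m53 ⊆ -10101,11-101
  m61 ⊆ 1-1101,11-101
E = {0-0110, 000-00, 00011-, 001011, 0110-0, 100001, 100010, 1011-0, 11-000}
Petrick residual → -10101, 01-001, 1-1000, 1-1101
Cover = bc'de'f + a'c'def' + a'b'c'e'f' + a'b'c'de + a'b'cd'ef + a'bd'e'f + a'bcd'f' + acd'e'f' + acde'f + ab'c'd'e'f + ab'c'd'ef' + ab'cdf' + abd'e'f'  |cover|=13

13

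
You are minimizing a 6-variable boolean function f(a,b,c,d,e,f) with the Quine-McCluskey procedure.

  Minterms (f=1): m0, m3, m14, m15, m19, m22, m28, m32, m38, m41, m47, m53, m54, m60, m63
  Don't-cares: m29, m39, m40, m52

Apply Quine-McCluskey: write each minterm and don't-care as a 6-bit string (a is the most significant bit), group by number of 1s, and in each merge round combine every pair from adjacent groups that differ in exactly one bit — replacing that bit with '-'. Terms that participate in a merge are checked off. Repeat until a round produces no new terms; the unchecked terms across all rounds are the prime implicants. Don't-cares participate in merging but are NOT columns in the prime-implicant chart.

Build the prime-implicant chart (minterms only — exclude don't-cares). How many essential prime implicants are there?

Round 0: 000000✓ 000011✓ 001110✓ 001111✓ 010011✓ 010110✓ 011100✓ 011101✓ 100000✓ 100110✓ 100111✓ 101000✓ 101001✓ 101111✓ 110100✓ 110101✓ 110110✓ 111100✓ 111111✓
Round 1: -00000 -01111 -10110 -11100 0-0011 00111- 01110- 1-0110 1-1111 10-000 10-111 10011- 10100- 11-100 1101-0 11010-
PIs = {-00000, -01111, -10110, -11100, 0-0011, 00111-, 01110-, 1-0110, 1-1111, 10-000, 10-111, 10011-, 10100-, 11-100, 1101-0, 11010-}
Coverage chart:
  m0: -00000 ←essential
  m3: 0-0011 ←essential
  m14: 00111- ←essential
  m15: -01111,00111-
  m19: 0-0011 ←essential
  m22: -10110 ←essential
  m28: -11100,01110-
  m32: -00000,10-000
  m38: 1-0110,10011-
  m41: 10100- ←essential
  m47: -01111,1-1111,10-111
  m53: 11010- ←essential
  m54: -10110,1-0110,1101-0
  m60: -11100,11-100
  m63: 1-1111 ←essential
Essential: -00000, -10110, 0-0011, 00111-, 1-1111, 10100-, 11010-

7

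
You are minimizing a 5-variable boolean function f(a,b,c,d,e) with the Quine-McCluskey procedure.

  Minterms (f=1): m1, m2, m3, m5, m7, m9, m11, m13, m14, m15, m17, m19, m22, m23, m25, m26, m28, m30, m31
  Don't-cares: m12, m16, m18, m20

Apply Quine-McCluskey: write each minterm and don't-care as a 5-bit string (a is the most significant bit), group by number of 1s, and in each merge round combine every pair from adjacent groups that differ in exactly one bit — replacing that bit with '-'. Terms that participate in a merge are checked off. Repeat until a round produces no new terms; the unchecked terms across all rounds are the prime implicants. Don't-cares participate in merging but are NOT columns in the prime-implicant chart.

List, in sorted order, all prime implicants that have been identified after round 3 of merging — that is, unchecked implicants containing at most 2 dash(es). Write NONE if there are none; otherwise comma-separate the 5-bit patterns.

size-2^0 implicants → 00001(✓)  00010(✓)  00011(✓)  00101(✓)  00111(✓)  01001(✓)  01011(✓)  01100(✓)  01101(✓)  01110(✓)  01111(✓)  10000(✓)  10001(✓)  10010(✓)  10011(✓)  10100(✓)  10110(✓)  10111(✓)  11001(✓)  11010(✓)  11100(✓)  11110(✓)  11111(✓)
size-2^1 implicants → -0001(✓)  -0010(✓)  -0011(✓)  -0111(✓)  -1001(✓)  -1100(✓)  -1110(✓)  -1111(✓)  0-001(✓)  0-011(✓)  0-101(✓)  0-111(✓)  00-01(✓)  00-11(✓)  000-1(✓)  0001-(✓)  001-1(✓)  01-01(✓)  01-11(✓)  010-1(✓)  011-0(✓)  011-1(✓)  0110-(✓)  0111-(✓)  1-001(✓)  1-010(✓)  1-100(✓)  1-110(✓)  1-111(✓)  10-00(✓)  10-10(✓)  10-11(✓)  100-0(✓)  100-1(✓)  1000-(✓)  1001-(✓)  101-0(✓)  1011-(✓)  11-10(✓)  111-0(✓)  1111-(✓)
size-2^2 implicants → --001  --111  -0-11  -00-1  -001-  -11-0  -111-  0--01(✓)  0--11(✓)  0-0-1(✓)  0-1-1(✓)  00--1(✓)  01--1(✓)  011--  1--10  1-1-0  1-11-  10--0  10-1-  100--
size-2^3 implicants → 0---1
Unchecked terms (primes): --001, --111, -0-11, -00-1, -001-, -11-0, -111-, 0---1, 011--, 1--10, 1-1-0, 1-11-, 10--0, 10-1-, 100--

--001, --111, -0-11, -00-1, -001-, -11-0, -111-, 011--, 1--10, 1-1-0, 1-11-, 10--0, 10-1-, 100--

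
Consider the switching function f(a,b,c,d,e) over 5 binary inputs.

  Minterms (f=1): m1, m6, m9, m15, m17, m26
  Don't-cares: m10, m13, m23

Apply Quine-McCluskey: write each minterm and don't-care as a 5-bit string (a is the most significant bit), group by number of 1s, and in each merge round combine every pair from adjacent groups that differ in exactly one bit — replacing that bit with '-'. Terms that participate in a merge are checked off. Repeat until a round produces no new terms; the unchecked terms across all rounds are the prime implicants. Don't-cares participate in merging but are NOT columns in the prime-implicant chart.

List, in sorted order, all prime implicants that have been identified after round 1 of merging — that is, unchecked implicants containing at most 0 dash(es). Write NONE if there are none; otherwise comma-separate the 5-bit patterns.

size-2^0 implicants → 00001(✓)  00110  01001(✓)  01010(✓)  01101(✓)  01111(✓)  10001(✓)  10111  11010(✓)
size-2^1 implicants → -0001  -1010  0-001  01-01  011-1
Unchecked terms (primes): -0001, -1010, 0-001, 00110, 01-01, 011-1, 10111

00110, 10111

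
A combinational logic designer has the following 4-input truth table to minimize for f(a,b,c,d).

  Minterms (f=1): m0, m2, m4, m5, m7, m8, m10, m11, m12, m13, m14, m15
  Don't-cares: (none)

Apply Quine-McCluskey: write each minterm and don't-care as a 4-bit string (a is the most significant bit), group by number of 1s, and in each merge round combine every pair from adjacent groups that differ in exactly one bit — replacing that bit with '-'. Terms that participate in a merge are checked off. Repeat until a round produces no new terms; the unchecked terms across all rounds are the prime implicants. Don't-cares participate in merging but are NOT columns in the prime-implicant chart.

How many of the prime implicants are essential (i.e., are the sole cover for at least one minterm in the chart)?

3

[col 0] 0000*, 0010*, 0100*, 0101*, 0111*, 1000*, 1010*, 1011*, 1100*, 1101*, 1110*, 1111*
[col 1] -000*, -010*, -100*, -101*, -111*, 0-00*, 00-0*, 01-1*, 010-*, 1-00*, 1-10*, 1-11*, 10-0*, 101-*, 11-0*, 11-1*, 110-*, 111-*
[col 2] --00, -0-0, -1-1, -10-, 1--0, 1-1-, 11--
Prime implicants: --00, -0-0, -1-1, -10-, 1--0, 1-1-, 11--
PI chart (minterm → PIs covering it):
  0 | --00,-0-0
  2 | -0-0  (sole → essential)
  4 | --00,-10-
  5 | -1-1,-10-
  7 | -1-1  (sole → essential)
  8 | --00,-0-0,1--0
  10 | -0-0,1--0,1-1-
  11 | 1-1-  (sole → essential)
  12 | --00,-10-,1--0,11--
  13 | -1-1,-10-,11--
  14 | 1--0,1-1-,11--
  15 | -1-1,1-1-,11--
Essential prime implicants: -0-0, -1-1, 1-1-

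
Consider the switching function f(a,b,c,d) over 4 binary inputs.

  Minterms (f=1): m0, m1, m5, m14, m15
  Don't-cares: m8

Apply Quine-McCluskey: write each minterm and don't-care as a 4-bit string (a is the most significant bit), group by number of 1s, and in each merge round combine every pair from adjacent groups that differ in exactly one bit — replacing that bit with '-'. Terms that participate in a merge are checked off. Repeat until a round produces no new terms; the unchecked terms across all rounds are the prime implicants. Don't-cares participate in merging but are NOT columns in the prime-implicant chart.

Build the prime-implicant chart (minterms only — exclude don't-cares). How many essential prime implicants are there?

[col 0] 0000*, 0001*, 0101*, 1000*, 1110*, 1111*
[col 1] -000, 0-01, 000-, 111-
Prime implicants: -000, 0-01, 000-, 111-
PI chart (minterm → PIs covering it):
  0 | -000,000-
  1 | 0-01,000-
  5 | 0-01  (sole → essential)
  14 | 111-  (sole → essential)
  15 | 111-  (sole → essential)
Essential prime implicants: 0-01, 111-

2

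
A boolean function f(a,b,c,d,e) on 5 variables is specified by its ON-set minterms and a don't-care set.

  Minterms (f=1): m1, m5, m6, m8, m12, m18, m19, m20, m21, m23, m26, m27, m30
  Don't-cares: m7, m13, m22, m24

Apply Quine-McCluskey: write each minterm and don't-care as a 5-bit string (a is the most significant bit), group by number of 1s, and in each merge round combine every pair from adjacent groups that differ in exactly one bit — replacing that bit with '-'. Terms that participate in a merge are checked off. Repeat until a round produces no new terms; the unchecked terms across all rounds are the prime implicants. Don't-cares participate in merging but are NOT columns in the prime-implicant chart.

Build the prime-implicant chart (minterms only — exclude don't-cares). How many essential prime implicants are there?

size-2^0 implicants → 00001(✓)  00101(✓)  00110(✓)  00111(✓)  01000(✓)  01100(✓)  01101(✓)  10010(✓)  10011(✓)  10100(✓)  10101(✓)  10110(✓)  10111(✓)  11000(✓)  11010(✓)  11011(✓)  11110(✓)
size-2^1 implicants → -0101(✓)  -0110(✓)  -0111(✓)  -1000  0-101  00-01  001-1(✓)  0011-(✓)  01-00  0110-  1-010(✓)  1-011(✓)  1-110(✓)  10-10(✓)  10-11(✓)  1001-(✓)  101-0(✓)  101-1(✓)  1010-(✓)  1011-(✓)  11-10(✓)  110-0  1101-(✓)
size-2^2 implicants → -01-1  -011-  1--10  1-01-  10-1-  101--
Unchecked terms (primes): -01-1, -011-, -1000, 0-101, 00-01, 01-00, 0110-, 1--10, 1-01-, 10-1-, 101--, 110-0
Minterm coverage:
  m1 ⊆ 00-01 [E]
  m5 ⊆ -01-1,0-101,00-01
  m6 ⊆ -011- [E]
  m8 ⊆ -1000,01-00
  m12 ⊆ 01-00,0110-
  m18 ⊆ 1--10,1-01-,10-1-
  m19 ⊆ 1-01-,10-1-
  m20 ⊆ 101-- [E]
  m21 ⊆ -01-1,101--
  m23 ⊆ -01-1,-011-,10-1-,101--
  m26 ⊆ 1--10,1-01-,110-0
  m27 ⊆ 1-01- [E]
  m30 ⊆ 1--10 [E]
E = {-011-, 00-01, 1--10, 1-01-, 101--}

5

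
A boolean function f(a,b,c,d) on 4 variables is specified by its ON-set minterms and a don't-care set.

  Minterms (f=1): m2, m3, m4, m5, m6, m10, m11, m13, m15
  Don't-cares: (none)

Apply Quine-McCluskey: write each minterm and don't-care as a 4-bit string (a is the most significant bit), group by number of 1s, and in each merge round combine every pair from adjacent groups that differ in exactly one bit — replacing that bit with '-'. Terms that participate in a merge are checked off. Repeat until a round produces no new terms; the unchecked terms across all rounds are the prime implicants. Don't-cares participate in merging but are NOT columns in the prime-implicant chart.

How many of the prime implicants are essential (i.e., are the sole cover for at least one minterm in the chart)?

1

Round 0: 0010✓ 0011✓ 0100✓ 0101✓ 0110✓ 1010✓ 1011✓ 1101✓ 1111✓
Round 1: -010✓ -011✓ -101 0-10 001-✓ 01-0 010- 1-11 101-✓ 11-1
Round 2: -01-
PIs = {-01-, -101, 0-10, 01-0, 010-, 1-11, 11-1}
Coverage chart:
  m2: -01-,0-10
  m3: -01- ←essential
  m4: 01-0,010-
  m5: -101,010-
  m6: 0-10,01-0
  m10: -01- ←essential
  m11: -01-,1-11
  m13: -101,11-1
  m15: 1-11,11-1
Essential: -01-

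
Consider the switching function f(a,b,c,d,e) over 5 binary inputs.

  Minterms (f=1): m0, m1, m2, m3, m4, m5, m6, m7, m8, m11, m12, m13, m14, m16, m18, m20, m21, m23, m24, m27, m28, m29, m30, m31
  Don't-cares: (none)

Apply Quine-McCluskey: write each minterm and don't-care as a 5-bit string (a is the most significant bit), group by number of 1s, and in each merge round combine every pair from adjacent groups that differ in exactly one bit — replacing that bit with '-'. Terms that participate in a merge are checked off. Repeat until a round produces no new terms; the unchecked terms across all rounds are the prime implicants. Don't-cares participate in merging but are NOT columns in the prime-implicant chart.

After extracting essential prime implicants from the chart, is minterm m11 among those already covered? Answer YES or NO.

NO

[col 0] 00000*, 00001*, 00010*, 00011*, 00100*, 00101*, 00110*, 00111*, 01000*, 01011*, 01100*, 01101*, 01110*, 10000*, 10010*, 10100*, 10101*, 10111*, 11000*, 11011*, 11100*, 11101*, 11110*, 11111*
[col 1] -0000*, -0010*, -0100*, -0101*, -0111*, -1000*, -1011, -1100*, -1101*, -1110*, 0-000*, 0-011, 0-100*, 0-101*, 0-110*, 00-00*, 00-01*, 00-10*, 00-11*, 000-0*, 000-1*, 0000-*, 0001-*, 001-0*, 001-1*, 0010-*, 0011-*, 01-00*, 011-0*, 0110-*, 1-000*, 1-100*, 1-101*, 1-111*, 10-00*, 100-0*, 101-1*, 1010-*, 11-00*, 11-11, 111-0*, 111-1*, 1110-*, 1111-*
[col 2] --000*, --100*, --101*, -0-00*, -00-0, -01-1, -010-*, -1-00*, -11-0, -110-*, 0--00*, 0-1-0, 0-10-*, 00--0*, 00--1*, 00-0-*, 00-1-*, 000--*, 001--*, 1--00*, 1-1-1, 1-10-*, 111--
[col 3] ---00, --10-, 00---
Prime implicants: ---00, --10-, -00-0, -01-1, -1011, -11-0, 0-011, 0-1-0, 00---, 1-1-1, 11-11, 111--
PI chart (minterm → PIs covering it):
  0 | ---00,-00-0,00---
  1 | 00---  (sole → essential)
  2 | -00-0,00---
  3 | 0-011,00---
  4 | ---00,--10-,0-1-0,00---
  5 | --10-,-01-1,00---
  6 | 0-1-0,00---
  7 | -01-1,00---
  8 | ---00  (sole → essential)
  11 | -1011,0-011
  12 | ---00,--10-,-11-0,0-1-0
  13 | --10-  (sole → essential)
  14 | -11-0,0-1-0
  16 | ---00,-00-0
  18 | -00-0  (sole → essential)
  20 | ---00,--10-
  21 | --10-,-01-1,1-1-1
  23 | -01-1,1-1-1
  24 | ---00  (sole → essential)
  27 | -1011,11-11
  28 | ---00,--10-,-11-0,111--
  29 | --10-,1-1-1,111--
  30 | -11-0,111--
  31 | 1-1-1,11-11,111--
Essential prime implicants: ---00, --10-, -00-0, 00---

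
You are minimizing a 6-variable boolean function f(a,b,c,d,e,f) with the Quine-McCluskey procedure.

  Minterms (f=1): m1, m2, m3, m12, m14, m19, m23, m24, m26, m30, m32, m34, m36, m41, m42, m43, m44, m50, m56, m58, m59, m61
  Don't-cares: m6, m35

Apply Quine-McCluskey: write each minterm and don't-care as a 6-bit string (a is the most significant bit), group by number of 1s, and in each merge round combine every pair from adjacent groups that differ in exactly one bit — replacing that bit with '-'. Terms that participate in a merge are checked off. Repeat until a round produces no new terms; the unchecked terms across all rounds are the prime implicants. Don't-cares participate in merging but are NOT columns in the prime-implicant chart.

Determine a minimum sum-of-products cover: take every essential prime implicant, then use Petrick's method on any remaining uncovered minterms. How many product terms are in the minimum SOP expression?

11

Round 0: 000001✓ 000010✓ 000011✓ 000110✓ 001100✓ 001110✓ 010011✓ 010111✓ 011000✓ 011010✓ 011110✓ 100000✓ 100010✓ 100011✓ 100100✓ 101001✓ 101010✓ 101011✓ 101100✓ 110010✓ 111000✓ 111010✓ 111011✓ 111101
Round 1: -00010✓ -00011✓ -01100 -11000✓ -11010✓ 0-0011 0-1110 00-110 000-10 0000-1 00001-✓ 0011-0 010-11 011-10 0110-0✓ 1-0010✓ 1-1010✓ 1-1011✓ 10-010✓ 10-011✓ 10-100 100-00 1000-0 10001-✓ 1010-1 10101-✓ 11-010✓ 1110-0✓ 11101-✓
Round 2: -0001- -110-0 1--010 1-101- 10-01-
PIs = {-0001-, -01100, -110-0, 0-0011, 0-1110, 00-110, 000-10, 0000-1, 0011-0, 010-11, 011-10, 1--010, 1-101-, 10-01-, 10-100, 100-00, 1000-0, 1010-1, 111101}
Coverage chart:
  m1: 0000-1 ←essential
  m2: -0001-,000-10
  m3: -0001-,0-0011,0000-1
  m12: -01100,0011-0
  m14: 0-1110,00-110,0011-0
  m19: 0-0011,010-11
  m23: 010-11 ←essential
  m24: -110-0 ←essential
  m26: -110-0,011-10
  m30: 0-1110,011-10
  m32: 100-00,1000-0
  m34: -0001-,1--010,10-01-,1000-0
  m36: 10-100,100-00
  m41: 1010-1 ←essential
  m42: 1--010,1-101-,10-01-
  m43: 1-101-,10-01-,1010-1
  m44: -01100,10-100
  m50: 1--010 ←essential
  m56: -110-0 ←essential
  m58: -110-0,1--010,1-101-
  m59: 1-101- ←essential
  m61: 111101 ←essential
Essential: -110-0, 0000-1, 010-11, 1--010, 1-101-, 1010-1, 111101
Petrick residual → -0001-, -01100, 0-1110, 100-00
Min cover (11 terms): b'c'd'e + b'cde'f' + bcd'f' + a'cdef' + a'b'c'd'f + a'bc'ef + ad'ef' + acd'e + ab'c'e'f' + ab'cd'f + abcde'f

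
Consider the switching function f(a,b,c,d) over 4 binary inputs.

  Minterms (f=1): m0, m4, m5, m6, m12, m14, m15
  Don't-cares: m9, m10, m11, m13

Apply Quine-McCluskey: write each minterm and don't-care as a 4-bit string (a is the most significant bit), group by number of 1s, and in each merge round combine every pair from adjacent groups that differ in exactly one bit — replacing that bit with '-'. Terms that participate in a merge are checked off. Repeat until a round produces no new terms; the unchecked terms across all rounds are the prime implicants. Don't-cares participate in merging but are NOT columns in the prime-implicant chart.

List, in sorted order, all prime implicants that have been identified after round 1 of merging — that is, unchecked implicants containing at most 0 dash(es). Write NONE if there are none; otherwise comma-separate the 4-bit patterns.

NONE

[col 0] 0000*, 0100*, 0101*, 0110*, 1001*, 1010*, 1011*, 1100*, 1101*, 1110*, 1111*
[col 1] -100*, -101*, -110*, 0-00, 01-0*, 010-*, 1-01*, 1-10*, 1-11*, 10-1*, 101-*, 11-0*, 11-1*, 110-*, 111-*
[col 2] -1-0, -10-, 1--1, 1-1-, 11--
Prime implicants: -1-0, -10-, 0-00, 1--1, 1-1-, 11--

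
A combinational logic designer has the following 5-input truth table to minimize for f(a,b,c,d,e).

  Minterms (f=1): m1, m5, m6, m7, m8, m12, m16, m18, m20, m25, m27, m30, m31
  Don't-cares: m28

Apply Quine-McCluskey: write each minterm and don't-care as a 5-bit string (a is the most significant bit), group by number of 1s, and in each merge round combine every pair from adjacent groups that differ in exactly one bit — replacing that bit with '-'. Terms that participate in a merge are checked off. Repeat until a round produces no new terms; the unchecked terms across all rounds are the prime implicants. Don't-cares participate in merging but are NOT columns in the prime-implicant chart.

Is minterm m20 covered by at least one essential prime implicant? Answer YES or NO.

[col 0] 00001*, 00101*, 00110*, 00111*, 01000*, 01100*, 10000*, 10010*, 10100*, 11001*, 11011*, 11100*, 11110*, 11111*
[col 1] -1100, 00-01, 001-1, 0011-, 01-00, 1-100, 10-00, 100-0, 11-11, 110-1, 111-0, 1111-
Prime implicants: -1100, 00-01, 001-1, 0011-, 01-00, 1-100, 10-00, 100-0, 11-11, 110-1, 111-0, 1111-
PI chart (minterm → PIs covering it):
  1 | 00-01  (sole → essential)
  5 | 00-01,001-1
  6 | 0011-  (sole → essential)
  7 | 001-1,0011-
  8 | 01-00  (sole → essential)
  12 | -1100,01-00
  16 | 10-00,100-0
  18 | 100-0  (sole → essential)
  20 | 1-100,10-00
  25 | 110-1  (sole → essential)
  27 | 11-11,110-1
  30 | 111-0,1111-
  31 | 11-11,1111-
Essential prime implicants: 00-01, 0011-, 01-00, 100-0, 110-1

NO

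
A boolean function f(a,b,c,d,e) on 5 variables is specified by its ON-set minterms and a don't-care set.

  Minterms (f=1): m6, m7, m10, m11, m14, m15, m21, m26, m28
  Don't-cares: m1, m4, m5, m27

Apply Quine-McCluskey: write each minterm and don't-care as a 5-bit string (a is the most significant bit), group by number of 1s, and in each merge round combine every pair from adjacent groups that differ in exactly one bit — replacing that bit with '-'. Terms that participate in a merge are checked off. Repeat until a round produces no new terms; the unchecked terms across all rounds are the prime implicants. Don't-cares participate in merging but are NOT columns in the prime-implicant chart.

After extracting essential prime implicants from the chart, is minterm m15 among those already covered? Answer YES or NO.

size-2^0 implicants → 00001(✓)  00100(✓)  00101(✓)  00110(✓)  00111(✓)  01010(✓)  01011(✓)  01110(✓)  01111(✓)  10101(✓)  11010(✓)  11011(✓)  11100
size-2^1 implicants → -0101  -1010(✓)  -1011(✓)  0-110(✓)  0-111(✓)  00-01  001-0(✓)  001-1(✓)  0010-(✓)  0011-(✓)  01-10(✓)  01-11(✓)  0101-(✓)  0111-(✓)  1101-(✓)
size-2^2 implicants → -101-  0-11-  001--  01-1-
Unchecked terms (primes): -0101, -101-, 0-11-, 00-01, 001--, 01-1-, 11100
Minterm coverage:
  m6 ⊆ 0-11-,001--
  m7 ⊆ 0-11-,001--
  m10 ⊆ -101-,01-1-
  m11 ⊆ -101-,01-1-
  m14 ⊆ 0-11-,01-1-
  m15 ⊆ 0-11-,01-1-
  m21 ⊆ -0101 [E]
  m26 ⊆ -101- [E]
  m28 ⊆ 11100 [E]
E = {-0101, -101-, 11100}

NO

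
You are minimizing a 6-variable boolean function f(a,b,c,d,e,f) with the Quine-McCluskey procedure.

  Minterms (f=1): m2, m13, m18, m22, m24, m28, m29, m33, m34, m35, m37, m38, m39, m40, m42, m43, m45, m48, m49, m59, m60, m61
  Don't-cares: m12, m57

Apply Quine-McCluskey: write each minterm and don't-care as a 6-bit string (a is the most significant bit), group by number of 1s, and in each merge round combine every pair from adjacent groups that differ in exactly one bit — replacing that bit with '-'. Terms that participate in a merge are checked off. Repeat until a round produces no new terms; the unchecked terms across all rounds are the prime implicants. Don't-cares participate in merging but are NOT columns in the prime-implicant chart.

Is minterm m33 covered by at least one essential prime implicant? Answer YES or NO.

NO

Round 0: 000010✓ 001100✓ 001101✓ 010010✓ 010110✓ 011000✓ 011100✓ 011101✓ 100001✓ 100010✓ 100011✓ 100101✓ 100110✓ 100111✓ 101000✓ 101010✓ 101011✓ 101101✓ 110000✓ 110001✓ 111001✓ 111011✓ 111100✓ 111101✓
Round 1: -00010 -01101✓ -11100✓ -11101✓ 0-0010 0-1100✓ 0-1101✓ 00110-✓ 010-10 011-00 01110-✓ 1-0001 1-1011 1-1101✓ 10-010✓ 10-011✓ 10-101 100-01✓ 100-10✓ 100-11✓ 1000-1✓ 10001-✓ 1001-1✓ 10011-✓ 1010-0 10101-✓ 11-001 11000- 111-01 1110-1 11110-✓
Round 2: --1101 -1110- 0-110- 10-01- 100--1 100-1-
PIs = {--1101, -00010, -1110-, 0-0010, 0-110-, 010-10, 011-00, 1-0001, 1-1011, 10-01-, 10-101, 100--1, 100-1-, 1010-0, 11-001, 11000-, 111-01, 1110-1}
Coverage chart:
  m2: -00010,0-0010
  m13: --1101,0-110-
  m18: 0-0010,010-10
  m22: 010-10 ←essential
  m24: 011-00 ←essential
  m28: -1110-,0-110-,011-00
  m29: --1101,-1110-,0-110-
  m33: 1-0001,100--1
  m34: -00010,10-01-,100-1-
  m35: 10-01-,100--1,100-1-
  m37: 10-101,100--1
  m38: 100-1- ←essential
  m39: 100--1,100-1-
  m40: 1010-0 ←essential
  m42: 10-01-,1010-0
  m43: 1-1011,10-01-
  m45: --1101,10-101
  m48: 11000- ←essential
  m49: 1-0001,11-001,11000-
  m59: 1-1011,1110-1
  m60: -1110- ←essential
  m61: --1101,-1110-,111-01
Essential: -1110-, 010-10, 011-00, 100-1-, 1010-0, 11000-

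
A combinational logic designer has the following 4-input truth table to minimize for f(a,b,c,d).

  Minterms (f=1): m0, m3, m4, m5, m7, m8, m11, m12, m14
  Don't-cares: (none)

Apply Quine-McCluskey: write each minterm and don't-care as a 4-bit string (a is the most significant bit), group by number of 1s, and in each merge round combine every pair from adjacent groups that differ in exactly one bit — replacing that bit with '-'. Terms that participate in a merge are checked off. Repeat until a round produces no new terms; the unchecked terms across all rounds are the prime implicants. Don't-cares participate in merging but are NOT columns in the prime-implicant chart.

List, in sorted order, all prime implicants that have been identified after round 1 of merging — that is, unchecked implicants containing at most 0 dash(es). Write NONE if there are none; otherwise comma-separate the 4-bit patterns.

[col 0] 0000*, 0011*, 0100*, 0101*, 0111*, 1000*, 1011*, 1100*, 1110*
[col 1] -000*, -011, -100*, 0-00*, 0-11, 01-1, 010-, 1-00*, 11-0
[col 2] --00
Prime implicants: --00, -011, 0-11, 01-1, 010-, 11-0

NONE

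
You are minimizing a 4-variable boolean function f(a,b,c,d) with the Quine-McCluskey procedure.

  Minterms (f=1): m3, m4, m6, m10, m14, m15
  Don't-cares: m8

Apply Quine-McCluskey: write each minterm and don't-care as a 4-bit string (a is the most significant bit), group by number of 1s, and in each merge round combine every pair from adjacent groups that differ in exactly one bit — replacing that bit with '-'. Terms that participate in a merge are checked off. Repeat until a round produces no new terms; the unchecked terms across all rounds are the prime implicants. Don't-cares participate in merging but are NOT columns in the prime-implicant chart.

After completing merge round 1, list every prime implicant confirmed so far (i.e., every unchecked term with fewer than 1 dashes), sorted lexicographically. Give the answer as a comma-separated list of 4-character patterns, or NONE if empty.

Round 0: 0011 0100✓ 0110✓ 1000✓ 1010✓ 1110✓ 1111✓
Round 1: -110 01-0 1-10 10-0 111-
PIs = {-110, 0011, 01-0, 1-10, 10-0, 111-}

0011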